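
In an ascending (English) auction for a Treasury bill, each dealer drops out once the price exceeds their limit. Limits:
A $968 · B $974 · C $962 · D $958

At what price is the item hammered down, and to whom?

Ascending (English) auction: the price rises until one bidder remains; the winner pays the price at which the last rival dropped out.
Limits in order: 974 (B) > 968 (A) > 962 (C) > 958 (D)
Bidding ends when A exits at $968; B takes it.

B wins at $968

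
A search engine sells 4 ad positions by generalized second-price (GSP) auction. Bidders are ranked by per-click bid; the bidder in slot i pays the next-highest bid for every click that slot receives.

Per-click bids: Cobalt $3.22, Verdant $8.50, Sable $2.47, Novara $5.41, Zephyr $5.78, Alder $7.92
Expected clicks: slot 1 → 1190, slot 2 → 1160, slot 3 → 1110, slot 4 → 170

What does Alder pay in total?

Alder pays $6704.80

Sorting advertisers: $8.50 (Verdant) > $7.92 (Alder) > $5.78 (Zephyr) > $5.41 (Novara) > $3.22 (Cobalt) > …
Alder holds slot 2 → pays next bid $5.78 × 1160 clicks = $6704.80.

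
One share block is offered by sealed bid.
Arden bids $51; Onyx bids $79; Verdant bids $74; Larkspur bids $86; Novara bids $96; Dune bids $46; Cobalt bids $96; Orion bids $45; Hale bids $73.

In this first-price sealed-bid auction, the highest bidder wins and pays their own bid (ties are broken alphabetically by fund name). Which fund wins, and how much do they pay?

Bids in order: 96 (Cobalt) > 96 (Novara) > 86 (Larkspur) > 79 (Onyx) > 74 (Verdant) > 73 (Hale) > …
Cobalt and Novara tie at $96; tie-break gives it to Cobalt.
Cobalt is highest → pays own bid, $96.

Cobalt pays $96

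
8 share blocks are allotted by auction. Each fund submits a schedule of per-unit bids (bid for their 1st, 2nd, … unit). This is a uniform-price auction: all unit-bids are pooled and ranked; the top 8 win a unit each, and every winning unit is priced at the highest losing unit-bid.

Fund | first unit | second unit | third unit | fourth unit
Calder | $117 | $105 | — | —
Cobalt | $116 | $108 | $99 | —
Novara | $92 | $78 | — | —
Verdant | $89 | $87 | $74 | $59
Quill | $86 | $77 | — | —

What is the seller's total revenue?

Merging the schedules and taking the best 8: 117 (Calder-1), 116 (Cobalt-1), 108 (Cobalt-2), 105 (Calder-2), 99 (Cobalt-3), 92 (Novara-1), 89 (Verdant-1), 87 (Verdant-2)
Highest rejected unit-bid = $86.
Allocation: Calder 2, Cobalt 3, Novara 1, Verdant 2. Every unit priced at $86.
Revenue = 8 × 86 = $688.

Total revenue: $688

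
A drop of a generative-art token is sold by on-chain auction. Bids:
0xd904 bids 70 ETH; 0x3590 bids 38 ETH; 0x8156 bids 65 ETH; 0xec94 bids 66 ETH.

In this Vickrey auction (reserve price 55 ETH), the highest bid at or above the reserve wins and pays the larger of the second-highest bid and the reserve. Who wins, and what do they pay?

0xd904 pays 66 ETH

Bids in order: 70 (0xd904) > 66 (0xec94) > 65 (0x8156) > 38 (0x3590)
0xd904 has the top bid at or above the reserve (70 ETH).
max(second-highest 66 ETH, reserve 55 ETH) = 66 ETH; the reserve does not bind.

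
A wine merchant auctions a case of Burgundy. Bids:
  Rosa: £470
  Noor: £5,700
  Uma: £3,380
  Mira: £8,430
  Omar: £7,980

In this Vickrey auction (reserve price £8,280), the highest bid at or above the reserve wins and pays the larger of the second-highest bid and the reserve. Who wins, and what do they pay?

Mira pays £8,280

Bids ranked: 8,430 (Mira) > 7,980 (Omar) > 5,700 (Noor) > 3,380 (Uma) > 470 (Rosa)
Highest eligible bid: Mira at £8,430.
Second-highest bid £7,980 is below the reserve £8,280, so the reserve binds → payment £8,280.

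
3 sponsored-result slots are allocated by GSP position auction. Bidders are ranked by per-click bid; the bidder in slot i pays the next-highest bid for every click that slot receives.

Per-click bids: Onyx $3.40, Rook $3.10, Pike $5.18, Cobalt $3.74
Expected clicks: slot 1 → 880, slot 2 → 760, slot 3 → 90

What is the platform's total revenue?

Total revenue: $6154.20

Ranked by bid: $5.18 (Pike) > $3.74 (Cobalt) > $3.40 (Onyx) > $3.10 (Rook)
Slot 1: Pike pays $3.74 × 880 = $3291.20
Slot 2: Cobalt pays $3.40 × 760 = $2584.00
Slot 3: Onyx pays $3.10 × 90 = $279.00
Total = $6154.20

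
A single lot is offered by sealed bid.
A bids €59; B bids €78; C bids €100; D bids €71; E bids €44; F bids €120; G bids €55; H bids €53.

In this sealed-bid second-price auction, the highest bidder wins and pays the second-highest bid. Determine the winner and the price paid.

F pays €100

Sealed-bid second-price auction: the highest bidder wins and pays the second-highest bid.
Bids in order: 120 (F) > 100 (C) > 78 (B) > 71 (D) > 59 (A) > 55 (G) > …
F is highest; pays the second-highest bid, €100.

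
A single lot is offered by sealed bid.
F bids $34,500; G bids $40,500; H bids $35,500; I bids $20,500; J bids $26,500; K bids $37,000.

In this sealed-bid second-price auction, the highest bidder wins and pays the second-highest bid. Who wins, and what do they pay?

G pays $37,000

Bids in order: 40,500 (G) > 37,000 (K) > 35,500 (H) > 34,500 (F) > 26,500 (J) > 20,500 (I)
Second-price: G pays K's bid of $37,000.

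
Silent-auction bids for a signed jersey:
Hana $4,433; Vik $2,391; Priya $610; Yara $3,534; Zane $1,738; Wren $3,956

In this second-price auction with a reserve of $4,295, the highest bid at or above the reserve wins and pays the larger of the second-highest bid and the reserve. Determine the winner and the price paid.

Second-price auction with a reserve of $4,295: the highest bid at or above the reserve wins and pays the larger of the second-highest bid and the reserve.
Bids in order: 4,433 (Hana) > 3,956 (Wren) > 3,534 (Yara) > 2,391 (Vik) > 1,738 (Zane) > 610 (Priya)
Hana has the top bid at or above the reserve ($4,433).
max(second-highest $3,956, reserve $4,295) = $4,295.

Hana pays $4,295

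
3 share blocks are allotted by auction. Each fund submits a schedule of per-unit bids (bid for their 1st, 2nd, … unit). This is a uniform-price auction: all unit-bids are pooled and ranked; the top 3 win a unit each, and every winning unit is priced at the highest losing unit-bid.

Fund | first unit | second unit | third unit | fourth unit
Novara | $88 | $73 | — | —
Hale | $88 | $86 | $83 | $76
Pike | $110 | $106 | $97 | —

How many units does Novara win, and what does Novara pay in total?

Merging the schedules and taking the best 3: 110 (Pike-1), 106 (Pike-2), 97 (Pike-3)
First bid not allocated: $88.
Novara wins 0 unit(s) at $88 each.

Novara: 0 units, pays $0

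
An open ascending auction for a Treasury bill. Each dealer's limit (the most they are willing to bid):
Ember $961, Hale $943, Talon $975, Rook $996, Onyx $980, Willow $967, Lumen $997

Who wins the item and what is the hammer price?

Limits ranked: 997 (Lumen) > 996 (Rook) > 980 (Onyx) > 975 (Talon) > 967 (Willow) > 961 (Ember) > …
Rook is the last rival to drop out, at $996; Lumen remains and wins at that price.

Lumen wins at $996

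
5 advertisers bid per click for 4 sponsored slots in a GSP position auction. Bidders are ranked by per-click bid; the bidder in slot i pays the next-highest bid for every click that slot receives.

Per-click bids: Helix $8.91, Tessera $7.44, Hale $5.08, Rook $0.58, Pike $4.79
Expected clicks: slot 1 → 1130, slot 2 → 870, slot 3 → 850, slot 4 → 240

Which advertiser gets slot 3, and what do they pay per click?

Ranked by bid: $8.91 (Helix) > $7.44 (Tessera) > $5.08 (Hale) > $4.79 (Pike) > $0.58 (Rook)
Slot 3 goes to the third-ranked bidder, Hale, who pays the next bid down: $4.79/click.

Hale; $4.79 per click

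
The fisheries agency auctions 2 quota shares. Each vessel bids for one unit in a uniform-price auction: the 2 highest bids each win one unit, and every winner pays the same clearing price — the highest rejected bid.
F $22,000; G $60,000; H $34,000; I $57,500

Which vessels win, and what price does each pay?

G, I; each pays $34,000

Bids ranked high→low: 60,000 (G), 57,500 (I), 34,000 (H), 22,000 (F)
Top 2: G, I.
Clearing price = highest rejected bid = $34,000.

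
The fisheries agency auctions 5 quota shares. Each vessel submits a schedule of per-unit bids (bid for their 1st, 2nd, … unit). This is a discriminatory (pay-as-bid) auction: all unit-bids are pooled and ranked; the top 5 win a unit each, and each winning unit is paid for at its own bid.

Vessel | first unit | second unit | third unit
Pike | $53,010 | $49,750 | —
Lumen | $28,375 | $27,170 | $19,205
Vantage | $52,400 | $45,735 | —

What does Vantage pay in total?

Merging the schedules and taking the best 5: 53,010 (Pike-1), 52,400 (Vantage-1), 49,750 (Pike-2), 45,735 (Vantage-2), 28,375 (Lumen-1)
Next rejected bid: $27,170 (not a price — pay-as-bid).
Vantage's winning unit-bids: 52,400 + 45,735 = $98,135.

Vantage pays $98,135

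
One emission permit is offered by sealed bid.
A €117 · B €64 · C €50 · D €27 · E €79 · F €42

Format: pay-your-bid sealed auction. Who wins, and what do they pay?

A pays €117

Rule: the highest bidder wins and pays their own bid.
Sorting bids: 117 (A) > 79 (E) > 64 (B) > 50 (C) > 42 (F) > 27 (D)
A is highest → pays own bid, €117.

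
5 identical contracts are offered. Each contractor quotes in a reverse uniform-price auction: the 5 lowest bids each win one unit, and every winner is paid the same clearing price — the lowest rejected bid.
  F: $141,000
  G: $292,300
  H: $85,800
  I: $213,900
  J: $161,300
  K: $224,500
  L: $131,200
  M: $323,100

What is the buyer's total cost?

Total cost: $1,122,500

Bids ranked low→high: 85,800 (H), 131,200 (L), 141,000 (F), 161,300 (J), 213,900 (I), 224,500 (K), 292,300 (G), …
Winners (5 units): H, L, F, J, I.
Clearing price = lowest rejected bid = $224,500.
Total cost = 5 × $224,500 = $1,122,500.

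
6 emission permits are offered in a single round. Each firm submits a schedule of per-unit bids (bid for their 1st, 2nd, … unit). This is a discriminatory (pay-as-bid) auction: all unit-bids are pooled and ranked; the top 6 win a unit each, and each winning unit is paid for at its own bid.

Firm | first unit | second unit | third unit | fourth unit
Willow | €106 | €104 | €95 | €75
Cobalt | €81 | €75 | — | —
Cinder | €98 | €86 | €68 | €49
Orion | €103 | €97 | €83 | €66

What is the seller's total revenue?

Pooled unit-bids ranked (top 6): 106 (Willow-1), 104 (Willow-2), 103 (Orion-1), 98 (Cinder-1), 97 (Orion-2), 95 (Willow-3)
Next rejected bid: €86 (not a price — pay-as-bid).
Each winning unit pays its own bid.
Revenue = 106 + 104 + 103 + 98 + 97 + 95 = €603.

Total revenue: €603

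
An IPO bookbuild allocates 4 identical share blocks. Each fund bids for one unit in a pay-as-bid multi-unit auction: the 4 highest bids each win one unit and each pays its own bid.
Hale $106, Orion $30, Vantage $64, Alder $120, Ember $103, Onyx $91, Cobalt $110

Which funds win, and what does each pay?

Alder $120, Cobalt $110, Hale $106, Ember $103

Ordering the bids: 120 (Alder), 110 (Cobalt), 106 (Hale), 103 (Ember), 91 (Onyx), 64 (Vantage), …
Top 4: Alder, Cobalt, Hale, Ember.
Each winner pays its own bid: Alder $120, Cobalt $110, Hale $106, Ember $103.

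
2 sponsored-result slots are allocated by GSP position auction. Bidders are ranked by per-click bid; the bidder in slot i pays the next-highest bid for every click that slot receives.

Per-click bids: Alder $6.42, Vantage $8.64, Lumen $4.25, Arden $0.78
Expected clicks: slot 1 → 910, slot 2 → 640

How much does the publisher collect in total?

Total revenue: $8562.20

Per-click bids in order: $8.64 (Vantage) > $6.42 (Alder) > $4.25 (Lumen) > …
Slot 1: Vantage pays $6.42 × 910 = $5842.20
Slot 2: Alder pays $4.25 × 640 = $2720.00
Total = $8562.20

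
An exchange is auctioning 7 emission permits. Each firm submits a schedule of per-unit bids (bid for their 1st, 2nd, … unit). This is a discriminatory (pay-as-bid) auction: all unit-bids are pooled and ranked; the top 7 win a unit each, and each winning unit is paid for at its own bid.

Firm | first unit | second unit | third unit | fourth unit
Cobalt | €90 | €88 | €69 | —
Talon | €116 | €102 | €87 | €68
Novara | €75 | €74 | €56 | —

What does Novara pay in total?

Novara pays €149

Pooled unit-bids ranked (top 7): 116 (Talon-1), 102 (Talon-2), 90 (Cobalt-1), 88 (Cobalt-2), 87 (Talon-3), 75 (Novara-1), 74 (Novara-2)
Next rejected bid: €69 (not a price — pay-as-bid).
Novara's winning unit-bids: 75 + 74 = €149.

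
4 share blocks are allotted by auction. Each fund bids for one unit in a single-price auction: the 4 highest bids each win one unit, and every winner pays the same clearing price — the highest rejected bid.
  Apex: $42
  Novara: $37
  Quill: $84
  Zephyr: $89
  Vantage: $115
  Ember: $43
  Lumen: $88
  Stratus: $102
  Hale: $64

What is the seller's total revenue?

Sorting: 115 (Vantage), 102 (Stratus), 89 (Zephyr), 88 (Lumen), 84 (Quill), 64 (Hale), …
The 4 highest are Vantage, Stratus, Zephyr, Lumen.
Clearing price = highest rejected bid = $84.
Total revenue = 4 × $84 = $336.

Total revenue: $336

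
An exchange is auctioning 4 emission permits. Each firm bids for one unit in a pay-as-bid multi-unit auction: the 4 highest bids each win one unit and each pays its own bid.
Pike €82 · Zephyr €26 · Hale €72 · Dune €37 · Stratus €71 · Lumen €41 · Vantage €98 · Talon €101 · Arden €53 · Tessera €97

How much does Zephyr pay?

Zephyr pays €0

Sorting: 101 (Talon), 98 (Vantage), 97 (Tessera), 82 (Pike), 72 (Hale), 71 (Stratus), …
The 4 highest are Talon, Vantage, Tessera, Pike.
Zephyr does not win → €0.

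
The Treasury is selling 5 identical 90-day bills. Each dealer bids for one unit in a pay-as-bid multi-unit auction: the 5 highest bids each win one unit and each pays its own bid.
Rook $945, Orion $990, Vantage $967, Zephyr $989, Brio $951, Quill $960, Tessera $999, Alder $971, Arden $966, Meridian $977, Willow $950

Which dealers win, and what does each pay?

Ordering the bids: 999 (Tessera), 990 (Orion), 989 (Zephyr), 977 (Meridian), 971 (Alder), 967 (Vantage), 966 (Arden), …
Winners (5 units): Tessera, Orion, Zephyr, Meridian, Alder.
Each winner pays its own bid: Tessera $999, Orion $990, Zephyr $989, Meridian $977, Alder $971.

Tessera $999, Orion $990, Zephyr $989, Meridian $977, Alder $971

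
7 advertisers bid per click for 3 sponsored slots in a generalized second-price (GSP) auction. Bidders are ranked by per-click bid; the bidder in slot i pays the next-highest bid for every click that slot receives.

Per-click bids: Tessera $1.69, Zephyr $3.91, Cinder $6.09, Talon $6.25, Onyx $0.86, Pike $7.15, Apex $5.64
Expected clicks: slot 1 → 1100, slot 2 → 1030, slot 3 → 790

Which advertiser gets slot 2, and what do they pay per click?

Per-click bids in order: $7.15 (Pike) > $6.25 (Talon) > $6.09 (Cinder) > $5.64 (Apex) > …
Slot 2 goes to the second-ranked bidder, Talon, who pays the next bid down: $6.09/click.

Talon; $6.09 per click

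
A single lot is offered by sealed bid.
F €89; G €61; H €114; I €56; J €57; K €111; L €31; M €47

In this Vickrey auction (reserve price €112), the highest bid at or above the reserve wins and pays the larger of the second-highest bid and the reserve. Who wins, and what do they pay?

Vickrey auction (reserve price €112): the highest bid at or above the reserve wins and pays the larger of the second-highest bid and the reserve.
Sorting bids: 114 (H) > 111 (K) > 89 (F) > 61 (G) > 57 (J) > 56 (I) > …
Highest eligible bid: H at €114.
Second-highest bid €111 is below the reserve €112, so the reserve binds → payment €112.

H pays €112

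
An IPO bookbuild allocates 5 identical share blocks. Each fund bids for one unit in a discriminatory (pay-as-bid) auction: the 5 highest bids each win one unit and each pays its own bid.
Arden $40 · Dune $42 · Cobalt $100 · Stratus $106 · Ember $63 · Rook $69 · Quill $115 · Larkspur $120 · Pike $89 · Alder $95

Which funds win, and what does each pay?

Bids ranked high→low: 120 (Larkspur), 115 (Quill), 106 (Stratus), 100 (Cobalt), 95 (Alder), 89 (Pike), 69 (Rook), …
Winners (5 units): Larkspur, Quill, Stratus, Cobalt, Alder.
Each winner pays its own bid: Larkspur $120, Quill $115, Stratus $106, Cobalt $100, Alder $95.

Larkspur $120, Quill $115, Stratus $106, Cobalt $100, Alder $95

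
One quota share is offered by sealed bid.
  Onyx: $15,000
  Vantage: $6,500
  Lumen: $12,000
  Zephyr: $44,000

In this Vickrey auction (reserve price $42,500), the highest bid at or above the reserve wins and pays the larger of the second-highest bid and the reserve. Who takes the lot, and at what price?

Rule: the highest bid at or above the reserve wins and pays the larger of the second-highest bid and the reserve.
Sorting bids: 44,000 (Zephyr) > 15,000 (Onyx) > 12,000 (Lumen) > 6,500 (Vantage)
Zephyr has the top bid at or above the reserve ($44,000).
max(second-highest $15,000, reserve $42,500) = $42,500.

Zephyr pays $42,500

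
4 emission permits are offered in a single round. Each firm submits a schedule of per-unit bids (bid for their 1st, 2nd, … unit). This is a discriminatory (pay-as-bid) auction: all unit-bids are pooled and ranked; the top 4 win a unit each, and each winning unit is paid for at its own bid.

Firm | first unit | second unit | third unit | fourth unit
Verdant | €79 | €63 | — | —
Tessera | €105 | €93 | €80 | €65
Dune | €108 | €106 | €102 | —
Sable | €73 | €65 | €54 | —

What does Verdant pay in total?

Merging the schedules and taking the best 4: 108 (Dune-1), 106 (Dune-2), 105 (Tessera-1), 102 (Dune-3)
Next rejected bid: €93 (not a price — pay-as-bid).
Verdant wins no units.

Verdant pays €0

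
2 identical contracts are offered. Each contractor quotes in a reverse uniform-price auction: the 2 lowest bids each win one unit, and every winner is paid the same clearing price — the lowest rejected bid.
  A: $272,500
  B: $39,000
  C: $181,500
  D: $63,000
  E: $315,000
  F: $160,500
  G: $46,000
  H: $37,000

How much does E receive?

Ordering the bids: 37,000 (H), 39,000 (B), 46,000 (G), 63,000 (D), …
Lowest 2: H, B.
Lowest unsuccessful bid: $46,000 → clearing price.
E does not win → is paid $0.

E is paid $0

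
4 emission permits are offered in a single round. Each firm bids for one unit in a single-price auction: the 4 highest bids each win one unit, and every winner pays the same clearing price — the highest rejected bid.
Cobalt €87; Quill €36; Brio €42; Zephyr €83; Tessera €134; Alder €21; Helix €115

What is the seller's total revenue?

Total revenue: €168

Bids ranked high→low: 134 (Tessera), 115 (Helix), 87 (Cobalt), 83 (Zephyr), 42 (Brio), 36 (Quill), …
Winners (4 units): Tessera, Helix, Cobalt, Zephyr.
Clearing price = highest rejected bid = €42.
Total revenue = 4 × €42 = €168.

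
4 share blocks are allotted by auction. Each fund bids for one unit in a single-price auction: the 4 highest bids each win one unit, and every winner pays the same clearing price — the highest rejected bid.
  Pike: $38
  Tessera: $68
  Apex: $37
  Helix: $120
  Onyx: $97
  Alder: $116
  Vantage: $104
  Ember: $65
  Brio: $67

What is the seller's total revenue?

Ordering the bids: 120 (Helix), 116 (Alder), 104 (Vantage), 97 (Onyx), 68 (Tessera), 67 (Brio), …
Winners (4 units): Helix, Alder, Vantage, Onyx.
Highest unsuccessful bid: $68 → clearing price.
Total revenue = 4 × $68 = $272.

Total revenue: $272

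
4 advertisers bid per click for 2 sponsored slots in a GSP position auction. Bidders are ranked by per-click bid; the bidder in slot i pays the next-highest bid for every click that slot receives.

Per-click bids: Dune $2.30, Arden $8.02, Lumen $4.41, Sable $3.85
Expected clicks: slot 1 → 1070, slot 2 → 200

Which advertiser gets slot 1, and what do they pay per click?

Sorting advertisers: $8.02 (Arden) > $4.41 (Lumen) > $3.85 (Sable) > …
Slot 1 goes to the first-ranked bidder, Arden, who pays the next bid down: $4.41/click.

Arden; $4.41 per click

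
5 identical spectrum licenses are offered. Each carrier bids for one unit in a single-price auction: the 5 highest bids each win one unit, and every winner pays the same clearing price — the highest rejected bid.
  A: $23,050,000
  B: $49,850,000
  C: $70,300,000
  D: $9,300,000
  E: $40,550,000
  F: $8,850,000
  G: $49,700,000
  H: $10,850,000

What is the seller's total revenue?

Total revenue: $54,250,000

Bids ranked high→low: 70,300,000 (C), 49,850,000 (B), 49,700,000 (G), 40,550,000 (E), 23,050,000 (A), 10,850,000 (H), 9,300,000 (D), …
Top 5: C, B, G, E, A.
Highest unsuccessful bid: $10,850,000 → clearing price.
Total revenue = 5 × $10,850,000 = $54,250,000.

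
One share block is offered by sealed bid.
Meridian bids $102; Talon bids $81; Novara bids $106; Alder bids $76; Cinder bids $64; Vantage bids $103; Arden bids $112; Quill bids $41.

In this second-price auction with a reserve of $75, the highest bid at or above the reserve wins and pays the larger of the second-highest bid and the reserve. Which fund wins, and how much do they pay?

Sorting bids: 112 (Arden) > 106 (Novara) > 103 (Vantage) > 102 (Meridian) > 81 (Talon) > 76 (Alder) > …
Arden has the top bid at or above the reserve ($112).
Second-highest bid $106 exceeds the reserve $75 → payment $106.

Arden pays $106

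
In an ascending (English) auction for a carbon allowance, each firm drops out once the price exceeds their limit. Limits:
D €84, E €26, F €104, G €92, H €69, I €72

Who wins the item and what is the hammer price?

F wins at €92

Ascending (English) auction: the price rises until one bidder remains; the winner pays the price at which the last rival dropped out.
Sorting limits: 104 (F) > 92 (G) > 84 (D) > 72 (I) > 69 (H) > 26 (E)
Once the price passes €92, only F is left; the hammer falls at G's limit of €92.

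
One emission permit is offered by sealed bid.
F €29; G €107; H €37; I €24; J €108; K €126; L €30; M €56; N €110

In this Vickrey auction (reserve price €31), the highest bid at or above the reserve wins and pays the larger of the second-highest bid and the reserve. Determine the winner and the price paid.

K pays €110

Sorting bids: 126 (K) > 110 (N) > 108 (J) > 107 (G) > 56 (M) > 37 (H) > …
K has the top bid at or above the reserve (€126).
max(second-highest €110, reserve €31) = €110; the reserve does not bind.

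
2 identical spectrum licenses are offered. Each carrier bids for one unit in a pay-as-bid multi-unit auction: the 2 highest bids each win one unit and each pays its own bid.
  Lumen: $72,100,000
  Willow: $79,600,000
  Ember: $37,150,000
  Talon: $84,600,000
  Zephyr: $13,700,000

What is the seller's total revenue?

Total revenue: $164,200,000

Bids ranked high→low: 84,600,000 (Talon), 79,600,000 (Willow), 72,100,000 (Lumen), 37,150,000 (Ember), …
Winners (2 units): Talon, Willow.
Total revenue = 84,600,000 + 79,600,000 = $164,200,000.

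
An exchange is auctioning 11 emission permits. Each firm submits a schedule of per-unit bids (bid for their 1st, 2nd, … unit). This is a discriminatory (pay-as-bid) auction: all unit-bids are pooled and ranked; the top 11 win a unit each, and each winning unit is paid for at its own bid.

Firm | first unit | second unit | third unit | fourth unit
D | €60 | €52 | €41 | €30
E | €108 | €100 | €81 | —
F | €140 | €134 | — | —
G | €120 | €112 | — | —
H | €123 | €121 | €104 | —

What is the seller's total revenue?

Merging the schedules and taking the best 11: 140 (F-1), 134 (F-2), 123 (H-1), 121 (H-2), 120 (G-1), 112 (G-2), 108 (E-1), 104 (H-3), 100 (E-2), 81 (E-3), 60 (D-1)
Next rejected bid: €52 (not a price — pay-as-bid).
Each winning unit pays its own bid.
Revenue = 140 + 134 + 123 + 121 + 120 + 112 + 108 + 104 + 100 + 81 + 60 = €1,203.

Total revenue: €1,203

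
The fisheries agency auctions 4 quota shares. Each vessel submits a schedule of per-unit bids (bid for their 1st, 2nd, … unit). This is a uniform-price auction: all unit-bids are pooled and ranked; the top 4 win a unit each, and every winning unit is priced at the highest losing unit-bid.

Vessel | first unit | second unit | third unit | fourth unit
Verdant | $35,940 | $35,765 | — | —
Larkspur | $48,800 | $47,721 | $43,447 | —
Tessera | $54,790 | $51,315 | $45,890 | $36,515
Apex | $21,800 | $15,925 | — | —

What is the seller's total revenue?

Total revenue: $183,560

All unit-bids, highest first — top 4: 54,790 (Tessera-1), 51,315 (Tessera-2), 48,800 (Larkspur-1), 47,721 (Larkspur-2)
The (k+1)-th unit-bid is $45,890.
Allocation: Larkspur 2, Tessera 2. Every unit priced at $45,890.
Revenue = 4 × 45,890 = $183,560.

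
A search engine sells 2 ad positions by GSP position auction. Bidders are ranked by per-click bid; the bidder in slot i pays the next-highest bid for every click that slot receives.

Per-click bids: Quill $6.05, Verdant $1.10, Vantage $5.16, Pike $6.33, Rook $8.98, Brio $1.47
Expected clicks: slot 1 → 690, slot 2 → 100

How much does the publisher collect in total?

Total revenue: $4972.70

Per-click bids in order: $8.98 (Rook) > $6.33 (Pike) > $6.05 (Quill) > …
Slot 1: Rook pays $6.33 × 690 = $4367.70
Slot 2: Pike pays $6.05 × 100 = $605.00
Total = $4972.70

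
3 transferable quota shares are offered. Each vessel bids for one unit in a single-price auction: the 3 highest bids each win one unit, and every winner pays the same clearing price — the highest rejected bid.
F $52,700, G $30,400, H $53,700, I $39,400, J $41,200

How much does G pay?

Ordering the bids: 53,700 (H), 52,700 (F), 41,200 (J), 39,400 (I), 30,400 (G)
Winners (3 units): H, F, J.
First losing bid is I's $39,400, which sets the uniform price.
G does not win → pays $0.

G pays $0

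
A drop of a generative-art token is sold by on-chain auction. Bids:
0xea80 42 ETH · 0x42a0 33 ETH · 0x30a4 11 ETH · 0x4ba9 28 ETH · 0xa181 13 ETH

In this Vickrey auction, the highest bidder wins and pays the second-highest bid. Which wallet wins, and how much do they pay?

Bids ranked: 42 (0xea80) > 33 (0x42a0) > 28 (0x4ba9) > 13 (0xa181) > 11 (0x30a4)
0xea80 is highest; pays the second-highest bid, 33 ETH.

0xea80 pays 33 ETH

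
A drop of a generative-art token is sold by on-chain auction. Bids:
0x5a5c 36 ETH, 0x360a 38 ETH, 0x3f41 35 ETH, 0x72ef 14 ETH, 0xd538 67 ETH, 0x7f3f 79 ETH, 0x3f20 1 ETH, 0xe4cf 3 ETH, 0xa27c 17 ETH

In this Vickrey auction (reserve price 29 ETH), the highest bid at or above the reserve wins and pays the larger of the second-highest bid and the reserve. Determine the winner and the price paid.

0x7f3f pays 67 ETH

Rule: the highest bid at or above the reserve wins and pays the larger of the second-highest bid and the reserve.
Sorting bids: 79 (0x7f3f) > 67 (0xd538) > 38 (0x360a) > 36 (0x5a5c) > 35 (0x3f41) > 17 (0xa27c) > …
Highest eligible bid: 0x7f3f at 79 ETH.
Second-highest bid 67 ETH exceeds the reserve 29 ETH → payment 67 ETH.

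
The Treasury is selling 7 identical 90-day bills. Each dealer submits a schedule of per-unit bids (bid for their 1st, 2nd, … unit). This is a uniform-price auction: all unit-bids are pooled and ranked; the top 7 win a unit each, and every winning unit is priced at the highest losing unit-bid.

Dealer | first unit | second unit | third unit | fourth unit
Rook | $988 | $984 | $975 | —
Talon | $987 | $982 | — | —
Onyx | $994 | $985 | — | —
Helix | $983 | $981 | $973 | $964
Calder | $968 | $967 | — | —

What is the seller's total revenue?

Total revenue: $6,867

Merging the schedules and taking the best 7: 994 (Onyx-1), 988 (Rook-1), 987 (Talon-1), 985 (Onyx-2), 984 (Rook-2), 983 (Helix-1), 982 (Talon-2)
The (k+1)-th unit-bid is $981.
Allocation: Helix 1, Onyx 2, Rook 2, Talon 2. Every unit priced at $981.
Revenue = 7 × 981 = $6,867.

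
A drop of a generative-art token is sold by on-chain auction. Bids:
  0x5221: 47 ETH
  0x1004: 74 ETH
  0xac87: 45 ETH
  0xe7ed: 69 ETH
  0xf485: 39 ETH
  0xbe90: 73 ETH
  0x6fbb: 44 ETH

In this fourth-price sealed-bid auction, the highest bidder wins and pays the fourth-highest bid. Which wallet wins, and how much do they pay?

0x1004 pays 47 ETH

Rule: the highest bidder wins and pays the fourth-highest bid.
Sorting bids: 74 (0x1004) > 73 (0xbe90) > 69 (0xe7ed) > 47 (0x5221) > 45 (0xac87) > 44 (0x6fbb) > …
0x1004 wins; payment is bid #4 in the ranking = 47 ETH.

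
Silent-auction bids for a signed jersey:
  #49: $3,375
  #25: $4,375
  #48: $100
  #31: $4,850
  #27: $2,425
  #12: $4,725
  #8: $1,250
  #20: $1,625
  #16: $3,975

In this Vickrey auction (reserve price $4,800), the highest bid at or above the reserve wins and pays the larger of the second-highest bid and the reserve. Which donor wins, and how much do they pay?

#31 pays $4,800

Rule: the highest bid at or above the reserve wins and pays the larger of the second-highest bid and the reserve.
Bids ranked: 4,850 (#31) > 4,725 (#12) > 4,375 (#25) > 3,975 (#16) > 3,375 (#49) > 2,425 (#27) > …
Highest eligible bid: #31 at $4,850.
Second-highest bid $4,725 is below the reserve $4,800, so the reserve binds → payment $4,800.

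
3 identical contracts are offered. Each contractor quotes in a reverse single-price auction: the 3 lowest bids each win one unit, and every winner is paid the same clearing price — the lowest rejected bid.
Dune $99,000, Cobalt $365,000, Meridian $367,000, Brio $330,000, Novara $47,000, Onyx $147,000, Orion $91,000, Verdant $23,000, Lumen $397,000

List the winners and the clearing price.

Sorting: 23,000 (Verdant), 47,000 (Novara), 91,000 (Orion), 99,000 (Dune), 147,000 (Onyx), …
Winners (3 units): Verdant, Novara, Orion.
Clearing price = lowest rejected bid = $99,000.

Verdant, Novara, Orion; each is paid $99,000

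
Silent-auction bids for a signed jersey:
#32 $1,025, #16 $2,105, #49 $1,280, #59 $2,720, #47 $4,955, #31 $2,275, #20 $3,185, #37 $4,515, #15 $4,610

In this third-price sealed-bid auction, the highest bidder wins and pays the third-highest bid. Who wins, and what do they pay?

#47 pays $4,515

Bids in order: 4,955 (#47) > 4,610 (#15) > 4,515 (#37) > 3,185 (#20) > 2,720 (#59) > 2,275 (#31) > …
#47 is highest; pays the third-highest bid, $4,515.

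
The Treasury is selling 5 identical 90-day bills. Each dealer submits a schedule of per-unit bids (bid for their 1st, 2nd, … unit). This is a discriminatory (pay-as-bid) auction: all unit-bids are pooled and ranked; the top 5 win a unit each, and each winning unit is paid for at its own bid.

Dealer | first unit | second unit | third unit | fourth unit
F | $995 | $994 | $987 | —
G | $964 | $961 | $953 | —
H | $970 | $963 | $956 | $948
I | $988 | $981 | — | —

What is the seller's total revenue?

Total revenue: $4,945

Merging the schedules and taking the best 5: 995 (F-1), 994 (F-2), 988 (I-1), 987 (F-3), 981 (I-2)
Next rejected bid: $970 (not a price — pay-as-bid).
Each winning unit pays its own bid.
Revenue = 995 + 994 + 988 + 987 + 981 = $4,945.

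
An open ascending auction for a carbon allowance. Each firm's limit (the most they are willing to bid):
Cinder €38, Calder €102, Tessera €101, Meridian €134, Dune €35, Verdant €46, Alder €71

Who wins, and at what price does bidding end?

Limits ranked: 134 (Meridian) > 102 (Calder) > 101 (Tessera) > 71 (Alder) > 46 (Verdant) > 38 (Cinder) > …
Calder is the last rival to drop out, at €102; Meridian remains and wins at that price.

Meridian wins at €102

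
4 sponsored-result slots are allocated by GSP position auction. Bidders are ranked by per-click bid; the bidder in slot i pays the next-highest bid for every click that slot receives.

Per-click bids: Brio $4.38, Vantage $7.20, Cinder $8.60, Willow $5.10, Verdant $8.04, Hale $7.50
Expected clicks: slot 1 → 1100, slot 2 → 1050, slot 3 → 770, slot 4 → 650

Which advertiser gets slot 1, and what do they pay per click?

Cinder; $8.04 per click

Per-click bids in order: $8.60 (Cinder) > $8.04 (Verdant) > $7.50 (Hale) > $7.20 (Vantage) > $5.10 (Willow) > …
Slot 1 goes to the first-ranked bidder, Cinder, who pays the next bid down: $8.04/click.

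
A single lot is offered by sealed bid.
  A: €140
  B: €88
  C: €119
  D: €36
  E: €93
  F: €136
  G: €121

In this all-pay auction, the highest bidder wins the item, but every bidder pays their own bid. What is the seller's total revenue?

Bids ranked: 140 (A) > 136 (F) > 121 (G) > 119 (C) > 93 (E) > 88 (B) > …
A wins with the top bid; all bids are sunk regardless.
Every bidder forfeits their bid regardless of winning.
Revenue = 140 + 88 + 119 + 36 + 93 + 136 + 121 = €733.

Total revenue: €733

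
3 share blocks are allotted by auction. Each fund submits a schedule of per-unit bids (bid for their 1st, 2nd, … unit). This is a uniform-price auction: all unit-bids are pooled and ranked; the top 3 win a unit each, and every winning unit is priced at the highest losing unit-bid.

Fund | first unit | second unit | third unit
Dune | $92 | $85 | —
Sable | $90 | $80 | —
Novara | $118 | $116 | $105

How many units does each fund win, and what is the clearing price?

Pooled unit-bids ranked (top 3): 118 (Novara-1), 116 (Novara-2), 105 (Novara-3)
The (k+1)-th unit-bid is $92.
Allocation: Novara 3.

Novara 3; clearing price $92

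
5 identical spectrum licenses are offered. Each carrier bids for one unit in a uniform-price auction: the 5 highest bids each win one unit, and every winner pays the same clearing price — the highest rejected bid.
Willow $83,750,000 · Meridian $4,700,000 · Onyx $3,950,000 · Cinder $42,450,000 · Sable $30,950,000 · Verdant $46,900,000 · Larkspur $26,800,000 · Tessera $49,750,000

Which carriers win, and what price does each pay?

Willow, Tessera, Verdant, Cinder, Sable; each pays $26,800,000

Sorting: 83,750,000 (Willow), 49,750,000 (Tessera), 46,900,000 (Verdant), 42,450,000 (Cinder), 30,950,000 (Sable), 26,800,000 (Larkspur), 4,700,000 (Meridian), …
Top 5: Willow, Tessera, Verdant, Cinder, Sable.
First losing bid is Larkspur's $26,800,000, which sets the uniform price.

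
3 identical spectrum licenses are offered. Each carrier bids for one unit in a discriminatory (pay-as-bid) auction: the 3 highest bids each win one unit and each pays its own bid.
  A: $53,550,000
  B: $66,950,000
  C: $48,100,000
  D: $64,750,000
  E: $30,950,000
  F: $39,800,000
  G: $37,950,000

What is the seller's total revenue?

Ordering the bids: 66,950,000 (B), 64,750,000 (D), 53,550,000 (A), 48,100,000 (C), 39,800,000 (F), …
Winners (3 units): B, D, A.
Total revenue = 66,950,000 + 64,750,000 + 53,550,000 = $185,250,000.

Total revenue: $185,250,000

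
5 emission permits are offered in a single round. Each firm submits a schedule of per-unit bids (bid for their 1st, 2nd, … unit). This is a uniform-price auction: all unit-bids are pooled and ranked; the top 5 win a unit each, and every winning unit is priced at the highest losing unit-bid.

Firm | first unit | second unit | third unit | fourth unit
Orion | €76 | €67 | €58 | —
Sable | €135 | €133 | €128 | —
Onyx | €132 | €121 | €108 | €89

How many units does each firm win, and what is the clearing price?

Onyx 2, Sable 3; clearing price €108

All unit-bids, highest first — top 5: 135 (Sable-1), 133 (Sable-2), 132 (Onyx-1), 128 (Sable-3), 121 (Onyx-2)
Highest rejected unit-bid = €108.
Allocation: Onyx 2, Sable 3.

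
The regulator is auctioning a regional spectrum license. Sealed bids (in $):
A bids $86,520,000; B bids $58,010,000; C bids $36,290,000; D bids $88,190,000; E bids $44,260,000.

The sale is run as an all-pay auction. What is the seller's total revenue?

Bids ranked: 88,190,000 (D) > 86,520,000 (A) > 58,010,000 (B) > 44,260,000 (E) > 36,290,000 (C)
Every bidder forfeits their bid regardless of winning.
Revenue = 86,520,000 + 58,010,000 + 36,290,000 + 88,190,000 + 44,260,000 = $313,270,000.

Total revenue: $313,270,000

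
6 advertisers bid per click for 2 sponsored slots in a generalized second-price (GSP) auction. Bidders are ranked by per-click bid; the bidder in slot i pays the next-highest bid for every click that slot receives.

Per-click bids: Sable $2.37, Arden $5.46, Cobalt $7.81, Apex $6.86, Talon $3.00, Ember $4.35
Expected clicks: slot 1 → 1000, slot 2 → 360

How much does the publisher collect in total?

Ranked by bid: $7.81 (Cobalt) > $6.86 (Apex) > $5.46 (Arden) > …
Slot 1: Cobalt pays $6.86 × 1000 = $6860.00
Slot 2: Apex pays $5.46 × 360 = $1965.60
Total = $8825.60

Total revenue: $8825.60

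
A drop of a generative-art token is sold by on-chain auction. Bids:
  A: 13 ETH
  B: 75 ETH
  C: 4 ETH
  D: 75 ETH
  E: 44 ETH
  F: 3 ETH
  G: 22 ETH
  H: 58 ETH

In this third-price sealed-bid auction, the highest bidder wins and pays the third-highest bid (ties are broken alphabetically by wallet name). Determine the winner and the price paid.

B pays 58 ETH

Bids ranked: 75 (B) > 75 (D) > 58 (H) > 44 (E) > 22 (G) > 13 (A) > …
Tie at 75 ETH → B wins by tie-break.
B wins; payment is bid #3 in the ranking = 58 ETH.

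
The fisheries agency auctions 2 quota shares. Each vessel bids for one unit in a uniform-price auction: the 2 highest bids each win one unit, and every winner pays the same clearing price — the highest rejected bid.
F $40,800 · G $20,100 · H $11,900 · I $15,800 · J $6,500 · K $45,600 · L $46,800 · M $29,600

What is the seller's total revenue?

Ordering the bids: 46,800 (L), 45,600 (K), 40,800 (F), 29,600 (M), …
Winners (2 units): L, K.
Clearing price = highest rejected bid = $40,800.
Total revenue = 2 × $40,800 = $81,600.

Total revenue: $81,600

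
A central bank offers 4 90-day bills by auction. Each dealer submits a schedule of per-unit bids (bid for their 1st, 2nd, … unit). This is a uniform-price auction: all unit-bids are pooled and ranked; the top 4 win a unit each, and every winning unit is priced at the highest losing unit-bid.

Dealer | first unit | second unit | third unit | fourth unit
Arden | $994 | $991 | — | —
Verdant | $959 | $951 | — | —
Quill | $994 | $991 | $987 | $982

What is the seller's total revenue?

Total revenue: $3,948

All unit-bids, highest first — top 4: 994 (Arden-1), 994 (Quill-1), 991 (Arden-2), 991 (Quill-2)
Highest rejected unit-bid = $987.
Allocation: Arden 2, Quill 2. Every unit priced at $987.
Revenue = 4 × 987 = $3,948.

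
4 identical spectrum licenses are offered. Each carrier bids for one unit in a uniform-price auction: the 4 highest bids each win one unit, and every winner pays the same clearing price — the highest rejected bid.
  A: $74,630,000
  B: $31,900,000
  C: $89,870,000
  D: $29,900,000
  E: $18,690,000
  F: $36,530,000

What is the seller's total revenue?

Ordering the bids: 89,870,000 (C), 74,630,000 (A), 36,530,000 (F), 31,900,000 (B), 29,900,000 (D), 18,690,000 (E)
The 4 highest are C, A, F, B.
Highest unsuccessful bid: $29,900,000 → clearing price.
Total revenue = 4 × $29,900,000 = $119,600,000.

Total revenue: $119,600,000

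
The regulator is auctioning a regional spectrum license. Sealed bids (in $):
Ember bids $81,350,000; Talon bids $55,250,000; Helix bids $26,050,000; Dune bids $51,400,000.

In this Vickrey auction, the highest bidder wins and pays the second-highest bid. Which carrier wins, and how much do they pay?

Ember pays $55,250,000

Bids in order: 81,350,000 (Ember) > 55,250,000 (Talon) > 51,400,000 (Dune) > 26,050,000 (Helix)
Second-price: Ember pays Talon's bid of $55,250,000.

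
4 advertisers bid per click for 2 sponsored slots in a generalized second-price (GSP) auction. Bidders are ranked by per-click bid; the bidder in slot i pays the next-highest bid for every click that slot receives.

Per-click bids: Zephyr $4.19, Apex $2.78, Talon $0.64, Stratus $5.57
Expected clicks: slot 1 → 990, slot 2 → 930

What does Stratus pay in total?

Stratus pays $4148.10

Ranked by bid: $5.57 (Stratus) > $4.19 (Zephyr) > $2.78 (Apex) > …
Stratus holds slot 1 → pays next bid $4.19 × 990 clicks = $4148.10.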